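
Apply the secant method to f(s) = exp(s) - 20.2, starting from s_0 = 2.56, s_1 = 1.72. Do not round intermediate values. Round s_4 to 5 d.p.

2.95480

f(s_0) = -7.264183, f(s_1) = -14.615472
s_2 = 1.720000 - (-14.615472)·(1.720000 - 2.560000)/(-14.615472 - (-7.264183)) = 3.390047; f(s_2) = 9.467339
s_3 = 3.390047 - (9.467339)·(3.390047 - 1.720000)/(9.467339 - (-14.615472)) = 2.733525; f(s_3) = -4.812976
s_4 = 2.733525 - (-4.812976)·(2.733525 - 3.390047)/(-4.812976 - (9.467339)) = 2.954796; f(s_4) = -1.002194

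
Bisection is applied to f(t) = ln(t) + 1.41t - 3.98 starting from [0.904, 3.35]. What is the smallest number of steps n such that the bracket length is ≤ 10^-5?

Initial width b − a = 3.35 − 0.904 = 2.446000.
After n steps the width is (b−a)/2^n; need (b−a)/2^n ≤ 10^-5.
So n ≥ log₂(2.446000/10^-5) = log₂(244600.0000) ≈ 17.9001.
Hence n = 18.

18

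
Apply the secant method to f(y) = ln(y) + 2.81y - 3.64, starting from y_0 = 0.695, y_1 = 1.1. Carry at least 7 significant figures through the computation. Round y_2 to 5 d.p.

1.21504

Secant update: y_(k+1) = y_k − f(y_k)·(y_k − y_(k-1))/(f(y_k) − f(y_(k-1))).
f(y_0) = -2.050893, f(y_1) = -0.453690
y_2 = 1.100000 - (-0.453690)·(1.100000 - 0.695000)/(-0.453690 - (-2.050893)) = 1.215041; f(y_2) = -0.030956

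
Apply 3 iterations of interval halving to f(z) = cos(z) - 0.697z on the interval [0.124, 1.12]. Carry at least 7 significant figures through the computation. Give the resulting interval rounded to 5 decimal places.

f(0.124000) = 0.905894, f(1.120000) = -0.344958 (opposite signs)
step 1: m = 0.622000, f(m) = 0.379181 > 0 → root in [0.622000, 1.120000]
step 2: m = 0.871000, f(m) = 0.036975 > 0 → root in [0.871000, 1.120000]
step 3: m = 0.995500, f(m) = -0.149780 < 0 → root in [0.871000, 0.995500]

[0.87100, 0.99550]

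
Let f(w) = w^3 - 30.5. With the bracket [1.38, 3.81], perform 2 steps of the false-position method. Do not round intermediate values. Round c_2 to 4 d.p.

f(1.380000) = -27.871928, f(3.810000) = 24.806341
step 1: c = 2.665706, f(c) = -11.557516 < 0 → new bracket [2.665706, 3.810000]
step 2: c = 3.029397, f(c) = -2.698480 < 0 → new bracket [3.029397, 3.810000]

3.0294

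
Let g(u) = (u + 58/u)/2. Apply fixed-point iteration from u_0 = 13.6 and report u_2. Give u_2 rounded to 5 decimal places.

7.71280

u_1 = g(13.600000) = 8.932353
u_2 = g(8.932353) = 7.712801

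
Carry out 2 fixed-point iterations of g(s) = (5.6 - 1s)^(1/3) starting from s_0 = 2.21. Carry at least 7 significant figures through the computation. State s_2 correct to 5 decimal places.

1.60023

s_1 = g(2.210000) = 1.502219
s_2 = g(1.502219) = 1.600232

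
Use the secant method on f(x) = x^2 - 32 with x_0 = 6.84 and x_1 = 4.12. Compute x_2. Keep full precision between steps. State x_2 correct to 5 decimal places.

5.49095

Secant update: x_(k+1) = x_k − f(x_k)·(x_k − x_(k-1))/(f(x_k) − f(x_(k-1))).
f(x_0) = 14.785600, f(x_1) = -15.025600
x_2 = 4.120000 - (-15.025600)·(4.120000 - 6.840000)/(-15.025600 - (14.785600)) = 5.490949; f(x_2) = -1.849480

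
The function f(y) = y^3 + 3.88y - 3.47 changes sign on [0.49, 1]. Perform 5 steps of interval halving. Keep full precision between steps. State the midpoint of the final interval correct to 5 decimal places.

f(0.490000) = -1.451151, f(1.000000) = 1.410000 (opposite signs)
step 1: m = 0.745000, f(m) = -0.165906 < 0 → root in [0.745000, 1.000000]
step 2: m = 0.872500, f(m) = 0.579496 > 0 → root in [0.745000, 0.872500]
step 3: m = 0.808750, f(m) = 0.196934 > 0 → root in [0.745000, 0.808750]
step 4: m = 0.776875, f(m) = 0.013146 > 0 → root in [0.745000, 0.776875]
step 5: m = 0.760938, f(m) = -0.076960 < 0 → root in [0.760938, 0.776875]
Midpoint of [0.760938, 0.776875] = 0.768906

0.76891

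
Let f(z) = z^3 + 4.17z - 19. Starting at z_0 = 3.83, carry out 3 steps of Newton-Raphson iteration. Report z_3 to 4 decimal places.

f'(z) = 3z^2 + 4.17
z_0 = 3.830000: f = 53.152987, f' = 48.176700 → z_1 = 3.830000 - (53.152987)/(48.176700) = 2.726708
z_1 = 2.726708: f = 12.643263, f' = 26.474803 → z_2 = 2.726708 - (12.643263)/(26.474803) = 2.249149
z_2 = 2.249149: f = 1.756662, f' = 19.346017 → z_3 = 2.249149 - (1.756662)/(19.346017) = 2.158347

2.1583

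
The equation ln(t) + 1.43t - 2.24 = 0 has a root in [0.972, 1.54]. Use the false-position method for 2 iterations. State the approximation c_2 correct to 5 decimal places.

f(0.972000) = -0.878439, f(1.540000) = 0.393982
step 1: c = 1.364129, f(c) = 0.021221 > 0 → new bracket [0.972000, 1.364129]
step 2: c = 1.354880, f(c) = 0.001191 > 0 → new bracket [0.972000, 1.354880]

1.35488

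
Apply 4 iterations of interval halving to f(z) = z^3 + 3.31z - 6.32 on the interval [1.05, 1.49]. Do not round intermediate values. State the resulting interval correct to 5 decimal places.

[1.27000, 1.29750]

f(1.050000) = -1.686875, f(1.490000) = 1.919849 (opposite signs)
step 1: m = 1.270000, f(m) = -0.067917 < 0 → root in [1.270000, 1.490000]
step 2: m = 1.380000, f(m) = 0.875872 > 0 → root in [1.270000, 1.380000]
step 3: m = 1.325000, f(m) = 0.391953 > 0 → root in [1.270000, 1.325000]
step 4: m = 1.297500, f(m) = 0.159074 > 0 → root in [1.270000, 1.297500]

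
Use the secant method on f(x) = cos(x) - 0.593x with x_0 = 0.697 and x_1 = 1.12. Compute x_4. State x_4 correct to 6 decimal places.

f(x_0) = 0.353450, f(x_1) = -0.228478
x_2 = 1.120000 - (-0.228478)·(1.120000 - 0.697000)/(-0.228478 - (0.353450)) = 0.953921; f(x_2) = 0.012814
x_3 = 0.953921 - (0.012814)·(0.953921 - 1.120000)/(0.012814 - (-0.228478)) = 0.962741; f(x_3) = 0.000367
x_4 = 0.962741 - (0.000367)·(0.962741 - 0.953921)/(0.000367 - (0.012814)) = 0.963001; f(x_4) = -0.000001

0.963001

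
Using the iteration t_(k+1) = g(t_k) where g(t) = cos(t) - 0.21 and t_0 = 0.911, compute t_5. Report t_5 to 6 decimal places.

t_1 = g(0.911000) = 0.402956
t_2 = g(0.402956) = 0.709906
t_3 = g(0.709906) = 0.548423
t_4 = g(0.548423) = 0.643348
t_5 = g(0.643348) = 0.590092

0.590092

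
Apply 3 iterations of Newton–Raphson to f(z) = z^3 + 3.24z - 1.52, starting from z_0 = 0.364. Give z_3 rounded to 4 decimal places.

Newton update: z ← z − f(z)/f'(z).
f'(z) = 3z^2 + 3.24
z_0 = 0.364000: f = -0.292411, f' = 3.637488 → z_1 = 0.364000 - (-0.292411)/(3.637488) = 0.444388
z_1 = 0.444388: f = 0.007576, f' = 3.832443 → z_2 = 0.444388 - (0.007576)/(3.832443) = 0.442411
z_2 = 0.442411: f = 0.000005, f' = 3.827184 → z_3 = 0.442411 - (0.000005)/(3.827184) = 0.442410

0.4424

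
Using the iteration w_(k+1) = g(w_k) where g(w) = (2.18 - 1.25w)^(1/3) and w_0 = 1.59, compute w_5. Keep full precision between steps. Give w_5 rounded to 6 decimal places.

w_1 = g(1.590000) = 0.577400
w_2 = g(0.577400) = 1.133994
w_3 = g(1.133994) = 0.913583
w_4 = g(0.913583) = 1.012516
w_5 = g(1.012516) = 0.970595

0.970595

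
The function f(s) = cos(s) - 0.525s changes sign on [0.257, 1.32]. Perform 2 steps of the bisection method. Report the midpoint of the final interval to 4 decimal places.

0.9214

f(0.257000) = 0.832232, f(1.320000) = -0.444825 (opposite signs)
step 1: m = 0.788500, f(m) = 0.290948 > 0 → root in [0.788500, 1.320000]
step 2: m = 1.054250, f(m) = -0.059601 < 0 → root in [0.788500, 1.054250]
Midpoint of [0.788500, 1.054250] = 0.921375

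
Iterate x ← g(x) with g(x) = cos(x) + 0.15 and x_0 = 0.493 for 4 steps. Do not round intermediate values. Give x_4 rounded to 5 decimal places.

x_1 = g(0.493000) = 1.030917
x_2 = g(1.030917) = 0.664032
x_3 = g(0.664032) = 0.937513
x_4 = g(0.937513) = 0.741794

0.74179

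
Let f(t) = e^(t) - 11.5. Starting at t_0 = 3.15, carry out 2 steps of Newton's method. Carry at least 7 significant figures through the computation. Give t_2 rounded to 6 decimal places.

f'(t) = e^(t)
t_0 = 3.150000: f = 11.836065, f' = 23.336065 → t_1 = 3.150000 - (11.836065)/(23.336065) = 2.642799
t_1 = 2.642799: f = 2.552488, f' = 14.052488 → t_2 = 2.642799 - (2.552488)/(14.052488) = 2.461160

2.461160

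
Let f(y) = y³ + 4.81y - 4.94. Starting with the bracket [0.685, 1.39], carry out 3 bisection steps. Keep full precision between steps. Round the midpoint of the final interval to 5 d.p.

f(0.685000) = -1.323731, f(1.390000) = 4.431519 (opposite signs)
step 1: m = 1.037500, f(m) = 1.167146 > 0 → root in [0.685000, 1.037500]
step 2: m = 0.861250, f(m) = -0.158554 < 0 → root in [0.861250, 1.037500]
step 3: m = 0.949375, f(m) = 0.482178 > 0 → root in [0.861250, 0.949375]
Midpoint of [0.861250, 0.949375] = 0.905313

0.90531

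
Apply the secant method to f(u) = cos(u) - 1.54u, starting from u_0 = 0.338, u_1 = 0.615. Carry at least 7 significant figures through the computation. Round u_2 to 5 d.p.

f(u_0) = 0.422900, f(u_1) = -0.130327
u_2 = 0.615000 - (-0.130327)·(0.615000 - 0.338000)/(-0.130327 - (0.422900)) = 0.549746; f(u_2) = 0.006049

0.54975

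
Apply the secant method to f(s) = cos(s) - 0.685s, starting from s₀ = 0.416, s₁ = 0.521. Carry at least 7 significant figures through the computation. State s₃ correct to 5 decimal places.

0.89695

f(s_0) = 0.629753, f(s_1) = 0.510437
s_2 = 0.521000 - (0.510437)·(0.521000 - 0.416000)/(0.510437 - (0.629753)) = 0.970193; f(s_2) = -0.099442
s_3 = 0.970193 - (-0.099442)·(0.970193 - 0.521000)/(-0.099442 - (0.510437)) = 0.896951; f(s_3) = 0.009584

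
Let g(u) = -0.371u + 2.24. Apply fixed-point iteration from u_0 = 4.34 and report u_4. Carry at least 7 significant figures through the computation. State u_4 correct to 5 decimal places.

1.68511

u_1 = g(4.340000) = 0.629860
u_2 = g(0.629860) = 2.006322
u_3 = g(2.006322) = 1.495655
u_4 = g(1.495655) = 1.685112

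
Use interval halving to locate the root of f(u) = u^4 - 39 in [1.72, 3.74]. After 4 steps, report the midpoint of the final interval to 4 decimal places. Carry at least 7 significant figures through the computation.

f(1.720000) = -30.247869, f(3.740000) = 156.652954 (opposite signs)
step 1: m = 2.730000, f(m) = 16.545718 > 0 → root in [1.720000, 2.730000]
step 2: m = 2.225000, f(m) = -14.491312 < 0 → root in [2.225000, 2.730000]
step 3: m = 2.477500, f(m) = -1.324879 < 0 → root in [2.477500, 2.730000]
step 4: m = 2.603750, f(m) = 6.961811 > 0 → root in [2.477500, 2.603750]
Midpoint of [2.477500, 2.603750] = 2.540625

2.5406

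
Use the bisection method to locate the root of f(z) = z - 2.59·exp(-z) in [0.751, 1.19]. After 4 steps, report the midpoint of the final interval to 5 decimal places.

0.98422

f(0.751000) = -0.471207, f(1.190000) = 0.402067 (opposite signs)
step 1: m = 0.970500, f(m) = -0.010834 < 0 → root in [0.970500, 1.190000]
step 2: m = 1.080250, f(m) = 0.200917 > 0 → root in [0.970500, 1.080250]
step 3: m = 1.025375, f(m) = 0.096441 > 0 → root in [0.970500, 1.025375]
step 4: m = 0.997937, f(m) = 0.043163 > 0 → root in [0.970500, 0.997937]
Midpoint of [0.970500, 0.997937] = 0.984219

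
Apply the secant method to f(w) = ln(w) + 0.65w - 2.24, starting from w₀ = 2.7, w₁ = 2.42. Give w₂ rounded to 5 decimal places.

2.21177

f(w_0) = 0.508252, f(w_1) = 0.216768
w_2 = 2.420000 - (0.216768)·(2.420000 - 2.700000)/(0.216768 - (0.508252)) = 2.211773; f(w_2) = -0.008553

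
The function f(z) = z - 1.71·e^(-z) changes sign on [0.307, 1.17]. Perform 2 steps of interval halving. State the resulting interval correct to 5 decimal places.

[0.73850, 0.95425]

f(0.307000) = -0.950963, f(1.170000) = 0.639273 (opposite signs)
step 1: m = 0.738500, f(m) = -0.078590 < 0 → root in [0.738500, 1.170000]
step 2: m = 0.954250, f(m) = 0.295728 > 0 → root in [0.738500, 0.954250]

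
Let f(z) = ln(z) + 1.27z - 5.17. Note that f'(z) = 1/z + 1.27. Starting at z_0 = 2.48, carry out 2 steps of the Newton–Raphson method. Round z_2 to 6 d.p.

3.163914

z_0 = 2.480000: f = -1.112141, f' = 1.673226 → z_1 = 2.480000 - (-1.112141)/(1.673226) = 3.144669
z_1 = 3.144669: f = -0.030562, f' = 1.587998 → z_2 = 3.144669 - (-0.030562)/(1.587998) = 3.163914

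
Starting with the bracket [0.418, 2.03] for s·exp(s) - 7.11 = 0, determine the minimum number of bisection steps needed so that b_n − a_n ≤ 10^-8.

Initial width b − a = 2.03 − 0.418 = 1.612000.
After n steps the width is (b−a)/2^n; need (b−a)/2^n ≤ 10^-8.
So n ≥ log₂(1.612000/10^-8) = log₂(161200000.0000) ≈ 27.2643.
Hence n = 28.

28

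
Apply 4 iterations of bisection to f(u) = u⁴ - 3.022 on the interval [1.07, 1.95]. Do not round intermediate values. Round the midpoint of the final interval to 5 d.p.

f(1.070000) = -1.711204, f(1.950000) = 11.437006 (opposite signs)
step 1: m = 1.510000, f(m) = 2.176856 > 0 → root in [1.070000, 1.510000]
step 2: m = 1.290000, f(m) = -0.252771 < 0 → root in [1.290000, 1.510000]
step 3: m = 1.400000, f(m) = 0.819600 > 0 → root in [1.290000, 1.400000]
step 4: m = 1.345000, f(m) = 0.250571 > 0 → root in [1.290000, 1.345000]
Midpoint of [1.290000, 1.345000] = 1.317500

1.31750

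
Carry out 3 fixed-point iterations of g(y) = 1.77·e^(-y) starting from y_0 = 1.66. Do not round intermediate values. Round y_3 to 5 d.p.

0.49997

y_1 = g(1.660000) = 0.336546
y_2 = g(0.336546) = 1.264192
y_3 = g(1.264192) = 0.499967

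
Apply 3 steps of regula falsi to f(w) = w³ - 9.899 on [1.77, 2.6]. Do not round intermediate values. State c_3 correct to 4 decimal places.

f(1.770000) = -4.353767, f(2.600000) = 7.677000
step 1: c = 2.070365, f(c) = -1.024559 < 0 → new bracket [2.070365, 2.600000]
step 2: c = 2.132727, f(c) = -0.198241 < 0 → new bracket [2.132727, 2.600000]
step 3: c = 2.144489, f(c) = -0.036848 < 0 → new bracket [2.144489, 2.600000]

2.1445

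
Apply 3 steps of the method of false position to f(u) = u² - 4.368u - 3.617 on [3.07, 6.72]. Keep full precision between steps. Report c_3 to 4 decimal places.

False-position update: c = (a·f(b) − b·f(a))/(f(b) − f(a)); replace the endpoint whose sign matches f(c).
f(3.070000) = -7.601860, f(6.720000) = 12.188440
step 1: c = 4.472040, f(c) = -3.151730 < 0 → new bracket [4.472040, 6.720000]
step 2: c = 4.933897, f(c) = -0.824924 < 0 → new bracket [4.933897, 6.720000]
step 3: c = 5.047119, f(c) = -0.189407 < 0 → new bracket [5.047119, 6.720000]

5.0471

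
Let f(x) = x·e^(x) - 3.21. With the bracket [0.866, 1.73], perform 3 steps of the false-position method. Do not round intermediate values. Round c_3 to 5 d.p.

f(0.866000) = -1.151187, f(1.730000) = 6.548331
step 1: c = 0.995180, f(c) = -0.517827 < 0 → new bracket [0.995180, 1.730000]
step 2: c = 1.049030, f(c) = -0.215146 < 0 → new bracket [1.049030, 1.730000]
step 3: c = 1.070691, f(c) = -0.086369 < 0 → new bracket [1.070691, 1.730000]

1.07069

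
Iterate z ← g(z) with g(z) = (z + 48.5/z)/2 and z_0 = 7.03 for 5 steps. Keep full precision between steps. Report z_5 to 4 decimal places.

z_1 = g(7.030000) = 6.964502
z_2 = g(6.964502) = 6.964194
z_3 = g(6.964194) = 6.964194
z_4 = g(6.964194) = 6.964194
z_5 = g(6.964194) = 6.964194

6.9642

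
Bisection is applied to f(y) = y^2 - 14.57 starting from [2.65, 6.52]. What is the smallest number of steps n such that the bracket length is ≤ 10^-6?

22

Initial width b − a = 6.52 − 2.65 = 3.870000.
After n steps the width is (b−a)/2^n; need (b−a)/2^n ≤ 10^-6.
So n ≥ log₂(3.870000/10^-6) = log₂(3870000.0000) ≈ 21.8839.
Hence n = 22.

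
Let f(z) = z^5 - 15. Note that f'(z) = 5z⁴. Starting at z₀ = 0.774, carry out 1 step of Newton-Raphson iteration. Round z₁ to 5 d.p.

8.97826

Newton update: z ← z − f(z)/f'(z).
z_0 = 0.774000: f = -14.722218, f' = 1.794460 → z_1 = 0.774000 - (-14.722218)/(1.794460) = 8.978259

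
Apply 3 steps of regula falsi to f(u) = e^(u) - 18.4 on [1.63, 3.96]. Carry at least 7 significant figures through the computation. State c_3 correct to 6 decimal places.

2.782107

f(1.630000) = -13.296125, f(3.960000) = 34.057326
step 1: c = 2.284228, f(c) = -8.581893 < 0 → new bracket [2.284228, 3.960000]
step 2: c = 2.621507, f(c) = -4.643563 < 0 → new bracket [2.621507, 3.960000]
step 3: c = 2.782107, f(c) = -2.246976 < 0 → new bracket [2.782107, 3.960000]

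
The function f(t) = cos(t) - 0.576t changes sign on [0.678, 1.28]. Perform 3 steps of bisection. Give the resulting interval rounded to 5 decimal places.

f(0.678000) = 0.388301, f(1.280000) = -0.450565 (opposite signs)
step 1: m = 0.979000, f(m) = -0.006051 < 0 → root in [0.678000, 0.979000]
step 2: m = 0.828500, f(m) = 0.198766 > 0 → root in [0.828500, 0.979000]
step 3: m = 0.903750, f(m) = 0.098108 > 0 → root in [0.903750, 0.979000]

[0.90375, 0.97900]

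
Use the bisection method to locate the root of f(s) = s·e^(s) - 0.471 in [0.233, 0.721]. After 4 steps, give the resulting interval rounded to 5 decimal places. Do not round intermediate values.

f(0.233000) = -0.176865, f(0.721000) = 1.011728 (opposite signs)
step 1: m = 0.477000, f(m) = 0.297558 > 0 → root in [0.233000, 0.477000]
step 2: m = 0.355000, f(m) = 0.035294 > 0 → root in [0.233000, 0.355000]
step 3: m = 0.294000, f(m) = -0.076516 < 0 → root in [0.294000, 0.355000]
step 4: m = 0.324500, f(m) = -0.022107 < 0 → root in [0.324500, 0.355000]

[0.32450, 0.35500]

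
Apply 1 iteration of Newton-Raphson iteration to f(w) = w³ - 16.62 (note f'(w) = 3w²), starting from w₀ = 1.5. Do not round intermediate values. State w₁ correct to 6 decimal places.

3.462222

Newton update: w ← w − f(w)/f'(w).
w_0 = 1.500000: f = -13.245000, f' = 6.750000 → w_1 = 1.500000 - (-13.245000)/(6.750000) = 3.462222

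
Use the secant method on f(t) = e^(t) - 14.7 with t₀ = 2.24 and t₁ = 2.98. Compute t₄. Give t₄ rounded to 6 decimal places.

Secant update: t_(k+1) = t_k − f(t_k)·(t_k − t_(k-1))/(f(t_k) − f(t_(k-1))).
f(t_0) = -5.306669, f(t_1) = 4.987817
t_2 = 2.980000 - (4.987817)·(2.980000 - 2.240000)/(4.987817 - (-5.306669)) = 2.621460; f(t_2) = -0.944207
t_3 = 2.621460 - (-0.944207)·(2.621460 - 2.980000)/(-0.944207 - (4.987817)) = 2.678529; f(t_3) = -0.136342
t_4 = 2.678529 - (-0.136342)·(2.678529 - 2.621460)/(-0.136342 - (-0.944207)) = 2.688161; f(t_4) = 0.004605

2.688161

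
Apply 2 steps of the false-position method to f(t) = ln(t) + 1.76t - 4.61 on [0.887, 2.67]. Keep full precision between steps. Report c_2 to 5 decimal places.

2.18127

f(0.887000) = -3.168790, f(2.670000) = 1.071278
step 1: c = 2.219514, f(c) = 0.093634 > 0 → new bracket [0.887000, 2.219514]
step 2: c = 2.181270, f(c) = 0.008943 > 0 → new bracket [0.887000, 2.181270]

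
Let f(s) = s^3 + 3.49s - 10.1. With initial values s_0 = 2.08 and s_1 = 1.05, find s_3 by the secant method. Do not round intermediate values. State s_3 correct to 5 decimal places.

f(s_0) = 6.158112, f(s_1) = -5.277875
s_2 = 1.050000 - (-5.277875)·(1.050000 - 2.080000)/(-5.277875 - (6.158112)) = 1.525360; f(s_2) = -1.227403
s_3 = 1.525360 - (-1.227403)·(1.525360 - 1.050000)/(-1.227403 - (-5.277875)) = 1.669407; f(s_3) = 0.378734

1.66941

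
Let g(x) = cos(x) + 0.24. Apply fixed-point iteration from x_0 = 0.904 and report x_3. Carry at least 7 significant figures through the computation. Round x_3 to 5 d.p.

x_1 = g(0.904000) = 0.858472
x_2 = g(0.858472) = 0.893595
x_3 = g(0.893595) = 0.866614

0.86661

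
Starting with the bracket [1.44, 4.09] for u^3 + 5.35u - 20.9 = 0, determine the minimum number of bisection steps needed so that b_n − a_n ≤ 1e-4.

Initial width b − a = 4.09 − 1.44 = 2.650000.
After n steps the width is (b−a)/2^n; need (b−a)/2^n ≤ 1e-4.
So n ≥ log₂(2.650000/1e-4) = log₂(26500.0000) ≈ 14.6937.
Hence n = 15.

15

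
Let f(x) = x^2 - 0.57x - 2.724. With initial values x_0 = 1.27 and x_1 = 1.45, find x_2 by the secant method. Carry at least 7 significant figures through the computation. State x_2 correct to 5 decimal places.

2.12349

f(x_0) = -1.835000, f(x_1) = -1.448000
x_2 = 1.450000 - (-1.448000)·(1.450000 - 1.270000)/(-1.448000 - (-1.835000)) = 2.123488; f(x_2) = 0.574814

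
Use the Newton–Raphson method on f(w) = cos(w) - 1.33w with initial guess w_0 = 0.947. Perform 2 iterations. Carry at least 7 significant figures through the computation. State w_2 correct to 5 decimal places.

0.61445

f'(w) = -sin(w) - 1.33
w_0 = 0.947000: f = -0.675389, f' = -2.141667 → w_1 = 0.947000 - (-0.675389)/(-2.141667) = 0.631643
w_1 = 0.631643: f = -0.033027, f' = -1.920472 → w_2 = 0.631643 - (-0.033027)/(-1.920472) = 0.614446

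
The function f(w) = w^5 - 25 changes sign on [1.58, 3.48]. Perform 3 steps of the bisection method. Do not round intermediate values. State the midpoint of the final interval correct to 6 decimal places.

f(1.580000) = -15.153420, f(3.480000) = 485.383023 (opposite signs)
step 1: m = 2.530000, f(m) = 78.657948 > 0 → root in [1.580000, 2.530000]
step 2: m = 2.055000, f(m) = 11.648747 > 0 → root in [1.580000, 2.055000]
step 3: m = 1.817500, f(m) = -5.167745 < 0 → root in [1.817500, 2.055000]
Midpoint of [1.817500, 2.055000] = 1.936250

1.936250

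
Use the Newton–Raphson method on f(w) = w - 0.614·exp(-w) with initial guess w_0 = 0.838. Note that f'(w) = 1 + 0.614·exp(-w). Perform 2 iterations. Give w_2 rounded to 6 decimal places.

0.408137

w_0 = 0.838000: f = 0.572399, f' = 1.265601 → w_1 = 0.838000 - (0.572399)/(1.265601) = 0.385725
w_1 = 0.385725: f = -0.031768, f' = 1.417494 → w_2 = 0.385725 - (-0.031768)/(1.417494) = 0.408137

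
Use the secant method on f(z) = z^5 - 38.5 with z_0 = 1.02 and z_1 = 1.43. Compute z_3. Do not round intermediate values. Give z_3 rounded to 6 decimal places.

Secant update: z_(k+1) = z_k − f(z_k)·(z_k − z_(k-1))/(f(z_k) − f(z_(k-1))).
f(z_0) = -37.395919, f(z_1) = -32.520289
z_2 = 1.430000 - (-32.520289)·(1.430000 - 1.020000)/(-32.520289 - (-37.395919)) = 4.164686; f(z_2) = 1214.385668
z_3 = 4.164686 - (1214.385668)·(4.164686 - 1.430000)/(1214.385668 - (-32.520289)) = 1.501323; f(z_3) = -30.872708

1.501323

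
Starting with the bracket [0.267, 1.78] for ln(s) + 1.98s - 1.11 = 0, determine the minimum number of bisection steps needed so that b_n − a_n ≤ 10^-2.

8

Initial width b − a = 1.78 − 0.267 = 1.513000.
After n steps the width is (b−a)/2^n; need (b−a)/2^n ≤ 10^-2.
So n ≥ log₂(1.513000/10^-2) = log₂(151.3000) ≈ 7.2413.
Hence n = 8.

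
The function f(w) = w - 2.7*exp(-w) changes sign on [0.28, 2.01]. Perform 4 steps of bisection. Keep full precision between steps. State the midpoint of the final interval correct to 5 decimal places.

0.98281

f(0.280000) = -1.760616, f(2.010000) = 1.648231 (opposite signs)
step 1: m = 1.145000, f(m) = 0.285795 > 0 → root in [0.280000, 1.145000]
step 2: m = 0.712500, f(m) = -0.611625 < 0 → root in [0.712500, 1.145000]
step 3: m = 0.928750, f(m) = -0.137877 < 0 → root in [0.928750, 1.145000]
step 4: m = 1.036875, f(m) = 0.079560 > 0 → root in [0.928750, 1.036875]
Midpoint of [0.928750, 1.036875] = 0.982812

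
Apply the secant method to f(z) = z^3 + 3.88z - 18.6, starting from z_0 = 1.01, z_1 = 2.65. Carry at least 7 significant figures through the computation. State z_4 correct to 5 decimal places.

f(z_0) = -13.650899, f(z_1) = 10.291625
z_2 = 2.650000 - (10.291625)·(2.650000 - 1.010000)/(10.291625 - (-13.650899)) = 1.945051; f(z_2) = -3.694644
z_3 = 1.945051 - (-3.694644)·(1.945051 - 2.650000)/(-3.694644 - (10.291625)) = 2.131272; f(z_3) = -0.649750
z_4 = 2.131272 - (-0.649750)·(2.131272 - 1.945051)/(-0.649750 - (-3.694644)) = 2.171009; f(z_4) = 0.056095

2.17101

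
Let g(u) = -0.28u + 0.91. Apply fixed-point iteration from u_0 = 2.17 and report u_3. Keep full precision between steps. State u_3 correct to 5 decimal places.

u_1 = g(2.170000) = 0.302400
u_2 = g(0.302400) = 0.825328
u_3 = g(0.825328) = 0.678908

0.67891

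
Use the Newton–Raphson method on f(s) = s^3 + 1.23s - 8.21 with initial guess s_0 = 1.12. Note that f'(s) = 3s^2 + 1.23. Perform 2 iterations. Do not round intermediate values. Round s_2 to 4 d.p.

s_0 = 1.120000: f = -5.427472, f' = 4.993200 → s_1 = 1.120000 - (-5.427472)/(4.993200) = 2.206973
s_1 = 2.206973: f = 5.254141, f' = 15.842185 → s_2 = 2.206973 - (5.254141)/(15.842185) = 1.875318

1.8753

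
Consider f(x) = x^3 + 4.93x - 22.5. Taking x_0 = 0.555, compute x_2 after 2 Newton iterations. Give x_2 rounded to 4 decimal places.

Newton update: x ← x − f(x)/f'(x).
f'(x) = 3x^2 + 4.93
x_0 = 0.555000: f = -19.592896, f' = 5.854075 → x_1 = 0.555000 - (-19.592896)/(5.854075) = 3.901882
x_1 = 3.901882: f = 56.141177, f' = 50.604041 → x_2 = 3.901882 - (56.141177)/(50.604041) = 2.792461

2.7925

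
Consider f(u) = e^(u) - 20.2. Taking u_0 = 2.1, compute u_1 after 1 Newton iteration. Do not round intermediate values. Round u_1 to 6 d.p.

Newton update: u ← u − f(u)/f'(u).
f'(u) = e^(u)
u_0 = 2.100000: f = -12.033830, f' = 8.166170 → u_1 = 2.100000 - (-12.033830)/(8.166170) = 3.573620

3.573620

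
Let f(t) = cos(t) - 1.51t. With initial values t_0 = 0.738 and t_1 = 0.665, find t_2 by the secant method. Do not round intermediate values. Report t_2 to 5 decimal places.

f(t_0) = -0.374564, f(t_1) = -0.217233
t_2 = 0.665000 - (-0.217233)·(0.665000 - 0.738000)/(-0.217233 - (-0.374564)) = 0.564206; f(t_2) = -0.006938

0.56421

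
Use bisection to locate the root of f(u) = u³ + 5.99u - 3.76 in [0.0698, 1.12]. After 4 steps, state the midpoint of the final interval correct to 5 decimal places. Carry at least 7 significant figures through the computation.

f(0.069800) = -3.341558, f(1.120000) = 4.353728 (opposite signs)
step 1: m = 0.594900, f(m) = 0.013990 > 0 → root in [0.069800, 0.594900]
step 2: m = 0.332350, f(m) = -1.732513 < 0 → root in [0.332350, 0.594900]
step 3: m = 0.463625, f(m) = -0.883231 < 0 → root in [0.463625, 0.594900]
step 4: m = 0.529263, f(m) = -0.441461 < 0 → root in [0.529263, 0.594900]
Midpoint of [0.529263, 0.594900] = 0.562081

0.56208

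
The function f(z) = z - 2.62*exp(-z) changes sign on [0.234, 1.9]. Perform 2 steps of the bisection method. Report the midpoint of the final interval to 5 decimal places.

0.85875

f(0.234000) = -1.839368, f(1.900000) = 1.508130 (opposite signs)
step 1: m = 1.067000, f(m) = 0.165618 > 0 → root in [0.234000, 1.067000]
step 2: m = 0.650500, f(m) = -0.716576 < 0 → root in [0.650500, 1.067000]
Midpoint of [0.650500, 1.067000] = 0.858750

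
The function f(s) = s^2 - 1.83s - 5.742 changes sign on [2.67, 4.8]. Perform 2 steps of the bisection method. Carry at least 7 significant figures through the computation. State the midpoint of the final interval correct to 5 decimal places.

3.46875

f(2.670000) = -3.499200, f(4.800000) = 8.514000 (opposite signs)
step 1: m = 3.735000, f(m) = 1.373175 > 0 → root in [2.670000, 3.735000]
step 2: m = 3.202500, f(m) = -1.346569 < 0 → root in [3.202500, 3.735000]
Midpoint of [3.202500, 3.735000] = 3.468750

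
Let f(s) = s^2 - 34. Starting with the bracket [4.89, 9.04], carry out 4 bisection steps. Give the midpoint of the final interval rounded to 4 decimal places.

5.7978

f(4.890000) = -10.087900, f(9.040000) = 47.721600 (opposite signs)
step 1: m = 6.965000, f(m) = 14.511225 > 0 → root in [4.890000, 6.965000]
step 2: m = 5.927500, f(m) = 1.135256 > 0 → root in [4.890000, 5.927500]
step 3: m = 5.408750, f(m) = -4.745423 < 0 → root in [5.408750, 5.927500]
step 4: m = 5.668125, f(m) = -1.872359 < 0 → root in [5.668125, 5.927500]
Midpoint of [5.668125, 5.927500] = 5.797813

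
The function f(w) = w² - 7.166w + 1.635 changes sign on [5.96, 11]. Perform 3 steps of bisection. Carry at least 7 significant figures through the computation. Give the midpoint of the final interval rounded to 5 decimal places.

6.90500

f(5.960000) = -5.552760, f(11.000000) = 43.809000 (opposite signs)
step 1: m = 8.480000, f(m) = 12.777720 > 0 → root in [5.960000, 8.480000]
step 2: m = 7.220000, f(m) = 2.024880 > 0 → root in [5.960000, 7.220000]
step 3: m = 6.590000, f(m) = -2.160840 < 0 → root in [6.590000, 7.220000]
Midpoint of [6.590000, 7.220000] = 6.905000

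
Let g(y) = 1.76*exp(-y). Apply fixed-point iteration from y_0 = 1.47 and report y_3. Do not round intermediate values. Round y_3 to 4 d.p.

0.5439

y_1 = g(1.470000) = 0.404669
y_2 = g(0.404669) = 1.174268
y_3 = g(1.174268) = 0.543919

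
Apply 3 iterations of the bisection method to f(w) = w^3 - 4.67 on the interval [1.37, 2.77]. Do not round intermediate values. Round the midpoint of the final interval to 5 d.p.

f(1.370000) = -2.098647, f(2.770000) = 16.583933 (opposite signs)
step 1: m = 2.070000, f(m) = 4.199743 > 0 → root in [1.370000, 2.070000]
step 2: m = 1.720000, f(m) = 0.418448 > 0 → root in [1.370000, 1.720000]
step 3: m = 1.545000, f(m) = -0.982046 < 0 → root in [1.545000, 1.720000]
Midpoint of [1.545000, 1.720000] = 1.632500

1.63250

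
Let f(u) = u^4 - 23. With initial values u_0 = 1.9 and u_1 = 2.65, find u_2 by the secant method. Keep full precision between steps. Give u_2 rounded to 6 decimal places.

Secant update: u_(k+1) = u_k − f(u_k)·(u_k − u_(k-1))/(f(u_k) − f(u_(k-1))).
f(u_0) = -9.967900, f(u_1) = 26.315506
u_2 = 2.650000 - (26.315506)·(2.650000 - 1.900000)/(26.315506 - (-9.967900)) = 2.106043; f(u_2) = -3.327092

2.106043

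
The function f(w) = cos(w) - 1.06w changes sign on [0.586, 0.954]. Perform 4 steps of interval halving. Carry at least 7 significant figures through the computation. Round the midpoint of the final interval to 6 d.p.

0.712500

f(0.586000) = 0.211999, f(0.954000) = -0.432815 (opposite signs)
step 1: m = 0.770000, f(m) = -0.098289 < 0 → root in [0.586000, 0.770000]
step 2: m = 0.678000, f(m) = 0.060149 > 0 → root in [0.678000, 0.770000]
step 3: m = 0.724000, f(m) = -0.018278 < 0 → root in [0.678000, 0.724000]
step 4: m = 0.701000, f(m) = 0.021138 > 0 → root in [0.701000, 0.724000]
Midpoint of [0.701000, 0.724000] = 0.712500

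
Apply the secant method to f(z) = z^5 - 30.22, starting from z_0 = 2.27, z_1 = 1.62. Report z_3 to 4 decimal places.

f(z_0) = 30.053899, f(z_1) = -19.062290
z_2 = 1.620000 - (-19.062290)·(1.620000 - 2.270000)/(-19.062290 - (30.053899)) = 1.872269; f(z_2) = -7.213998
z_3 = 1.872269 - (-7.213998)·(1.872269 - 1.620000)/(-7.213998 - (-19.062290)) = 2.025866; f(z_3) = 3.903534

2.0259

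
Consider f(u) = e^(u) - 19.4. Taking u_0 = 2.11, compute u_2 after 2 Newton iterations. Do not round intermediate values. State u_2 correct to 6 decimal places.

3.070526

Newton update: u ← u − f(u)/f'(u).
f'(u) = e^(u)
u_0 = 2.110000: f = -11.151759, f' = 8.248241 → u_1 = 2.110000 - (-11.151759)/(8.248241) = 3.462017
u_1 = 3.462017: f = 12.481202, f' = 31.881202 → u_2 = 3.462017 - (12.481202)/(31.881202) = 3.070526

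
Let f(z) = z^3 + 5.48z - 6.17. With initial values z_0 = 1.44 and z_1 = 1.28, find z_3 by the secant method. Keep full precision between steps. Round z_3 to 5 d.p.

Secant update: z_(k+1) = z_k − f(z_k)·(z_k − z_(k-1))/(f(z_k) − f(z_(k-1))).
f(z_0) = 4.707184, f(z_1) = 2.941552
z_2 = 1.280000 - (2.941552)·(1.280000 - 1.440000)/(2.941552 - (4.707184)) = 1.013439; f(z_2) = 0.424508
z_3 = 1.013439 - (0.424508)·(1.013439 - 1.280000)/(0.424508 - (2.941552)) = 0.968483; f(z_3) = 0.045682

0.96848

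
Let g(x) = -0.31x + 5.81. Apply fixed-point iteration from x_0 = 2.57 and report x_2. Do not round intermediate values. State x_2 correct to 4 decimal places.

x_1 = g(2.570000) = 5.013300
x_2 = g(5.013300) = 4.255877

4.2559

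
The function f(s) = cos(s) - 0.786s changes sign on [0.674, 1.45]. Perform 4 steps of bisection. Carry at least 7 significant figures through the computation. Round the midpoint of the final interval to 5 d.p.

f(0.674000) = 0.251567, f(1.450000) = -1.019197 (opposite signs)
step 1: m = 1.062000, f(m) = -0.347606 < 0 → root in [0.674000, 1.062000]
step 2: m = 0.868000, f(m) = -0.035894 < 0 → root in [0.674000, 0.868000]
step 3: m = 0.771000, f(m) = 0.111208 > 0 → root in [0.771000, 0.868000]
step 4: m = 0.819500, f(m) = 0.038460 > 0 → root in [0.819500, 0.868000]
Midpoint of [0.819500, 0.868000] = 0.843750

0.84375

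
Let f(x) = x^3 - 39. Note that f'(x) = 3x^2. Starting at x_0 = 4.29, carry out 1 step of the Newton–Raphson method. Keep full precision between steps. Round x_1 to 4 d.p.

3.5664

x_0 = 4.290000: f = 39.953589, f' = 55.212300 → x_1 = 4.290000 - (39.953589)/(55.212300) = 3.566364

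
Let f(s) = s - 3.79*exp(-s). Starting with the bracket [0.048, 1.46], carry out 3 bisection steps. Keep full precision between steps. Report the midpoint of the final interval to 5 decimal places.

f(0.048000) = -3.564377, f(1.460000) = 0.579825 (opposite signs)
step 1: m = 0.754000, f(m) = -1.029122 < 0 → root in [0.754000, 1.460000]
step 2: m = 1.107000, f(m) = -0.145781 < 0 → root in [1.107000, 1.460000]
step 3: m = 1.283500, f(m) = 0.233420 > 0 → root in [1.107000, 1.283500]
Midpoint of [1.107000, 1.283500] = 1.195250

1.19525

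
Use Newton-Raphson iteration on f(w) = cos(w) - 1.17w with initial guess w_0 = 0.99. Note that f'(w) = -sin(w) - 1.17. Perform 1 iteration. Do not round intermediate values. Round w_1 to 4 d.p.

w_0 = 0.990000: f = -0.609610, f' = -2.006026 → w_1 = 0.990000 - (-0.609610)/(-2.006026) = 0.686111

0.6861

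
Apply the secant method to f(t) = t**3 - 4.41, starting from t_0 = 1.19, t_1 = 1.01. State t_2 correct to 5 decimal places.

1.93897

f(t_0) = -2.724841, f(t_1) = -3.379699
t_2 = 1.010000 - (-3.379699)·(1.010000 - 1.190000)/(-3.379699 - (-2.724841)) = 1.938974; f(t_2) = 2.879802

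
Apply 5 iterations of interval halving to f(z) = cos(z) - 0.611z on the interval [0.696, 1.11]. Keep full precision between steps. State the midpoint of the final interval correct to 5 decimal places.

f(0.696000) = 0.342157, f(1.110000) = -0.233548 (opposite signs)
step 1: m = 0.903000, f(m) = 0.067524 > 0 → root in [0.903000, 1.110000]
step 2: m = 1.006500, f(m) = -0.080150 < 0 → root in [0.903000, 1.006500]
step 3: m = 0.954750, f(m) = -0.005539 < 0 → root in [0.903000, 0.954750]
step 4: m = 0.928875, f(m) = 0.031193 > 0 → root in [0.928875, 0.954750]
step 5: m = 0.941812, f(m) = 0.012876 > 0 → root in [0.941812, 0.954750]
Midpoint of [0.941812, 0.954750] = 0.948281

0.94828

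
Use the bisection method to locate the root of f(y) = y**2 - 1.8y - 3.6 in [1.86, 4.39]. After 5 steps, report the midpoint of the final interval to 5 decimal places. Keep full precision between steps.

f(1.860000) = -3.488400, f(4.390000) = 7.770100 (opposite signs)
step 1: m = 3.125000, f(m) = 0.540625 > 0 → root in [1.860000, 3.125000]
step 2: m = 2.492500, f(m) = -1.873944 < 0 → root in [2.492500, 3.125000]
step 3: m = 2.808750, f(m) = -0.766673 < 0 → root in [2.808750, 3.125000]
step 4: m = 2.966875, f(m) = -0.138028 < 0 → root in [2.966875, 3.125000]
step 5: m = 3.045937, f(m) = 0.195048 > 0 → root in [2.966875, 3.045937]
Midpoint of [2.966875, 3.045937] = 3.006406

3.00641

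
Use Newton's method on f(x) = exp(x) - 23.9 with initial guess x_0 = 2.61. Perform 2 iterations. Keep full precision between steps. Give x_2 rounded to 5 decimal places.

Newton update: x ← x − f(x)/f'(x).
f'(x) = exp(x)
x_0 = 2.610000: f = -10.300949, f' = 13.599051 → x_1 = 2.610000 - (-10.300949)/(13.599051) = 3.367476
x_1 = 3.367476: f = 5.105214, f' = 29.005214 → x_2 = 3.367476 - (5.105214)/(29.005214) = 3.191465

3.19147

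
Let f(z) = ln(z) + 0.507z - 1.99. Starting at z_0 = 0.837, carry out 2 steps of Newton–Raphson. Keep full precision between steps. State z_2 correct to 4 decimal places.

f'(z) = 1/z + 0.507
z_0 = 0.837000: f = -1.743572, f' = 1.701743 → z_1 = 0.837000 - (-1.743572)/(1.701743) = 1.861580
z_1 = 1.861580: f = -0.424753, f' = 1.044178 → z_2 = 1.861580 - (-0.424753)/(1.044178) = 2.268362

2.2684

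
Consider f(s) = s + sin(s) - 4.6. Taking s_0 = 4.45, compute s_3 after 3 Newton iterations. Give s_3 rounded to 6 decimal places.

5.383669

f'(s) = 1 + cos(s)
s_0 = 4.450000: f = -1.115773, f' = 0.740611 → s_1 = 4.450000 - (-1.115773)/(0.740611) = 5.956556
s_1 = 5.956556: f = 1.035705, f' = 1.947129 → s_2 = 5.956556 - (1.035705)/(1.947129) = 5.424643
s_2 = 5.424643: f = 0.067752, f' = 1.653541 → s_3 = 5.424643 - (0.067752)/(1.653541) = 5.383669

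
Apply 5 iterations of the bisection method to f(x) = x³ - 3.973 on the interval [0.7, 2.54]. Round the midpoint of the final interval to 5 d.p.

f(0.700000) = -3.630000, f(2.540000) = 12.414064 (opposite signs)
step 1: m = 1.620000, f(m) = 0.278528 > 0 → root in [0.700000, 1.620000]
step 2: m = 1.160000, f(m) = -2.412104 < 0 → root in [1.160000, 1.620000]
step 3: m = 1.390000, f(m) = -1.287381 < 0 → root in [1.390000, 1.620000]
step 4: m = 1.505000, f(m) = -0.564137 < 0 → root in [1.505000, 1.620000]
step 5: m = 1.562500, f(m) = -0.158303 < 0 → root in [1.562500, 1.620000]
Midpoint of [1.562500, 1.620000] = 1.591250

1.59125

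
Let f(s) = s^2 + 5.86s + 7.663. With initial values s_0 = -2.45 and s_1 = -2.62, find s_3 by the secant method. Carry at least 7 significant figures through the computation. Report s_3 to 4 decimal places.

f(s_0) = -0.691500, f(s_1) = -0.825800
s_2 = -2.620000 - (-0.825800)·(-2.620000 - -2.450000)/(-0.825800 - (-0.691500)) = -1.574684; f(s_2) = 0.914983
s_3 = -1.574684 - (0.914983)·(-1.574684 - -2.620000)/(0.914983 - (-0.825800)) = -2.124118; f(s_3) = -0.272455

-2.1241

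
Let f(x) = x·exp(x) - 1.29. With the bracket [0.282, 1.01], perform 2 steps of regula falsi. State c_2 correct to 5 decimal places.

f(0.282000) = -0.916130, f(1.010000) = 1.483057
step 1: c = 0.559987, f(c) = -0.309659 < 0 → new bracket [0.559987, 1.010000]
step 2: c = 0.637719, f(c) = -0.083335 < 0 → new bracket [0.637719, 1.010000]

0.63772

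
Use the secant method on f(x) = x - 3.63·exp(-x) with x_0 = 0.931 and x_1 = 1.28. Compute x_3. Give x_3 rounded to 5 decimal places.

1.14945

f(x_0) = -0.499798, f(x_1) = 0.270725
x_2 = 1.280000 - (0.270725)·(1.280000 - 0.931000)/(0.270725 - (-0.499798)) = 1.157378; f(x_2) = 0.016436
x_3 = 1.157378 - (0.016436)·(1.157378 - 1.280000)/(0.016436 - (0.270725)) = 1.149453; f(x_3) = -0.000568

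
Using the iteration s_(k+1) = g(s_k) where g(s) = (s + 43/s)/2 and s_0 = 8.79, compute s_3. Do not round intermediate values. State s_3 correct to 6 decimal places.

6.557441

s_1 = g(8.790000) = 6.840961
s_2 = g(6.840961) = 6.563314
s_3 = g(6.563314) = 6.557441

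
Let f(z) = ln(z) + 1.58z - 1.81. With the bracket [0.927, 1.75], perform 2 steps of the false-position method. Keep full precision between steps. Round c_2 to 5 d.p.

False-position update: c = (a·f(b) − b·f(a))/(f(b) − f(a)); replace the endpoint whose sign matches f(c).
f(0.927000) = -0.421142, f(1.750000) = 1.514616
step 1: c = 1.106051, f(c) = 0.038357 > 0 → new bracket [0.927000, 1.106051]
step 2: c = 1.091105, f(c) = 0.001136 > 0 → new bracket [0.927000, 1.091105]

1.09110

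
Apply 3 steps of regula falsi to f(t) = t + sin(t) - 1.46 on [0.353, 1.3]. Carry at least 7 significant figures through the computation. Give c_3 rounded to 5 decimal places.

0.76664

f(0.353000) = -0.761286, f(1.300000) = 0.803558
step 1: c = 0.813709, f(c) = 0.080548 > 0 → new bracket [0.353000, 0.813709]
step 2: c = 0.769627, f(c) = 0.005495 > 0 → new bracket [0.353000, 0.769627]
step 3: c = 0.766642, f(c) = 0.000362 > 0 → new bracket [0.353000, 0.766642]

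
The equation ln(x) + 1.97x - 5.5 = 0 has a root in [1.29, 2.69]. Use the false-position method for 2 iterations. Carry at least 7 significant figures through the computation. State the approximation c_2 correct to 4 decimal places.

2.3577

f(1.290000) = -2.704058, f(2.690000) = 0.788841
step 1: c = 2.373822, f(c) = 0.040931 > 0 → new bracket [1.290000, 2.373822]
step 2: c = 2.357661, f(c) = 0.002262 > 0 → new bracket [1.290000, 2.357661]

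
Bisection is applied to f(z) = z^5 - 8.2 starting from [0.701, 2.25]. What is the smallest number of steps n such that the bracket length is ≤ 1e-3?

Initial width b − a = 2.25 − 0.701 = 1.549000.
After n steps the width is (b−a)/2^n; need (b−a)/2^n ≤ 1e-3.
So n ≥ log₂(1.549000/1e-3) = log₂(1549.0000) ≈ 10.5971.
Hence n = 11.

11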